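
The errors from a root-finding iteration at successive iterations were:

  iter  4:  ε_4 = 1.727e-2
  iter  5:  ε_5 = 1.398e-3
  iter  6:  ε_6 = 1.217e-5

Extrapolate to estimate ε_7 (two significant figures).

First estimate the order: p ≈ ln(ε_6/ε_5) / ln(ε_5/ε_4) = ln(1.217e-5/1.398e-3)/ln(1.398e-3/1.727e-2) = ln(0.00870529)/ln(0.0809496) ≈ 1.8870.
Then ε_7 ≈ ε_6·(ε_6/ε_5)^p = 1.217e-5·(0.00870529)^1.8870 = 1.217e-5·0.00012953 ≈ 1.576e-09.

1.6e-9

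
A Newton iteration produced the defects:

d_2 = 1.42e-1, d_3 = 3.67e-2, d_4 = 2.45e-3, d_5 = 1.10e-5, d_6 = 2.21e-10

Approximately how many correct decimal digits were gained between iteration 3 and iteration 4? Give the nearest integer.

1

Digits gained ≈ log₁₀(d_3/d_4) = log₁₀(3.67e-2/2.45e-3) = log₁₀(14.9796) ≈ 1.175.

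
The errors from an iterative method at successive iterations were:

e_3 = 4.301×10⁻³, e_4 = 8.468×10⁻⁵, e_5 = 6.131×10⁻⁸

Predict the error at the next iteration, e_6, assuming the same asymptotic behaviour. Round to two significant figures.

First estimate the order: p ≈ ln(e_5/e_4) / ln(e_4/e_3) = ln(6.131×10⁻⁸/8.468×10⁻⁵)/ln(8.468×10⁻⁵/4.301×10⁻³) = ln(0.00072402)/ln(0.0196884) ≈ 1.8409.
Then e_6 ≈ e_5·(e_5/e_4)^p = 6.131×10⁻⁸·(0.00072402)^1.8409 = 6.131×10⁻⁸·1.65621e-06 ≈ 1.015e-13.

1.0e-13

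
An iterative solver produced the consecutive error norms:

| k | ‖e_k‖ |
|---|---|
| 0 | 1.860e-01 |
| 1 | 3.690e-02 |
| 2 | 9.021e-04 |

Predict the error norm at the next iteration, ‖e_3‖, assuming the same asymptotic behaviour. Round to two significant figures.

1.8e-7

First estimate the order: p ≈ ln(‖e_2‖/‖e_1‖) / ln(‖e_1‖/‖e_0‖) = ln(9.021e-04/3.690e-02)/ln(3.690e-02/1.860e-01) = ln(0.0244472)/ln(0.198387) ≈ 2.2944.
Then ‖e_3‖ ≈ ‖e_2‖·(‖e_2‖/‖e_1‖)^p = 9.021e-04·(0.0244472)^2.2944 = 9.021e-04·0.000200425 ≈ 1.808e-07.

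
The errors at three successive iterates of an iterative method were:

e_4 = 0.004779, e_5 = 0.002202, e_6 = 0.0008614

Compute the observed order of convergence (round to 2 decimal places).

p ≈ ln(e_6/e_5) / ln(e_5/e_4)
  = ln(0.0008614/0.002202) / ln(0.002202/0.004779)
  = ln(0.39119) / ln(0.460766)
  = -0.93856 / -0.77486 ≈ 1.21126

1.21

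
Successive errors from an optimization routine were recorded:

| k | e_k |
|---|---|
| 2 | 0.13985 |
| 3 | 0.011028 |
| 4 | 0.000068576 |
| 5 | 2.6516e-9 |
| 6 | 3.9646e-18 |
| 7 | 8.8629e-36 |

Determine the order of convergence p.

2

Consecutive ratios: e_7/e_6 = 8.8629e-36/3.9646e-18 = 2.23551e-18, e_6/e_5 = 3.9646e-18/2.6516e-9 = 1.49517e-09.
p ≈ ln(2.23551e-18)/ln(1.49517e-09) = -40.6421/-20.3210 ≈ 2.00.
So the convergence is quadratic (order 2).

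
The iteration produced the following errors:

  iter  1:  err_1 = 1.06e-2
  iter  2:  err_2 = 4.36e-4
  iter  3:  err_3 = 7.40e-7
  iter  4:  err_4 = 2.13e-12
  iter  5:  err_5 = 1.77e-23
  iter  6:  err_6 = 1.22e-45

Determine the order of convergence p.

Consecutive ratios: err_6/err_5 = 1.22e-45/1.77e-23 = 6.89266e-23, err_5/err_4 = 1.77e-23/2.13e-12 = 8.30986e-12.
p ≈ ln(6.89266e-23)/ln(8.30986e-12) = -51.0290/-25.5136 ≈ 2.00.
So the convergence is quadratic (order 2).

2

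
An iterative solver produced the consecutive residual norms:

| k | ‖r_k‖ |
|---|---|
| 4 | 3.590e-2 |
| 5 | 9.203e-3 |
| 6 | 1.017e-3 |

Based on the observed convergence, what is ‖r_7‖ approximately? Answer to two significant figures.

2.9e-5

First estimate the order: p ≈ ln(‖r_6‖/‖r_5‖) / ln(‖r_5‖/‖r_4‖) = ln(1.017e-3/9.203e-3)/ln(9.203e-3/3.590e-2) = ln(0.110507)/ln(0.256351) ≈ 1.6182.
Then ‖r_7‖ ≈ ‖r_6‖·(‖r_6‖/‖r_5‖)^p = 1.017e-3·(0.110507)^1.6182 = 1.017e-3·0.0283148 ≈ 2.88e-05.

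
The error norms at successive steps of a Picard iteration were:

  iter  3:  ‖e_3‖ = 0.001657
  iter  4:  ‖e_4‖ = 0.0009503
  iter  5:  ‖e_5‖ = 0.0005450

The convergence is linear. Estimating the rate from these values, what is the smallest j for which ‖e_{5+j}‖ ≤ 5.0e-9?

Rate ρ ≈ ‖e_5‖/‖e_4‖ = 0.0005450/0.0009503 = 0.5735.
After j more steps, ‖e_{5+j}‖ ≈ 0.0005450·ρ^j; need ρ^j ≤ 5.0e-9/0.0005450 = 9.17431e-06.
j ≥ ln(9.17431e-06)/ln(0.5735) = -11.5991/-0.55600 = 20.862.
So 21 more iterations are needed.

21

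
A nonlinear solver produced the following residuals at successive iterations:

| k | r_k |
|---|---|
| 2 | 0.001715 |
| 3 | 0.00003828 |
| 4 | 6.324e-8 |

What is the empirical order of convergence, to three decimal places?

1.685

p ≈ ln(r_4/r_3) / ln(r_3/r_2)
  = ln(6.324e-8/0.00003828) / ln(0.00003828/0.001715)
  = ln(0.00165204) / ln(0.0223207)
  = -6.405744 / -3.802241 ≈ 1.684729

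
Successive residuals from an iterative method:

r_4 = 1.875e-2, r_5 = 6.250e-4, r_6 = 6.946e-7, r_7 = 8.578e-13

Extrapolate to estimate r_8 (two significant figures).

First estimate the order: p ≈ ln(r_7/r_6) / ln(r_6/r_5) = ln(8.578e-13/6.946e-7)/ln(6.946e-7/6.250e-4) = ln(1.23496e-06)/ln(0.00111136) ≈ 2.0000.
Then r_8 ≈ r_7·(r_7/r_6)^p = 8.578e-13·(1.23496e-06)^2.0000 = 8.578e-13·1.52513e-12 ≈ 1.308e-24.

1.3e-24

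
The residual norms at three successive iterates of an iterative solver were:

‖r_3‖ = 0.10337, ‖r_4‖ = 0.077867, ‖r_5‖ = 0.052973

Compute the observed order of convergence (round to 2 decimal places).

p ≈ ln(‖r_5‖/‖r_4‖) / ln(‖r_4‖/‖r_3‖)
  = ln(0.052973/0.077867) / ln(0.077867/0.10337)
  = ln(0.680301) / ln(0.753284)
  = -0.38522 / -0.28331 ≈ 1.35971

1.36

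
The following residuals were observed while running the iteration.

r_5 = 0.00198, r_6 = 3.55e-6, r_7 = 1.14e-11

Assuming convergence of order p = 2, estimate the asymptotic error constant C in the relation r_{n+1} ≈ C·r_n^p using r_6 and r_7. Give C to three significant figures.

0.905

C ≈ r_7 / r_6^2
  = 1.14e-11 / (3.55e-6)^2
  = 1.14e-11 / 1.26025e-11 ≈ 0.90458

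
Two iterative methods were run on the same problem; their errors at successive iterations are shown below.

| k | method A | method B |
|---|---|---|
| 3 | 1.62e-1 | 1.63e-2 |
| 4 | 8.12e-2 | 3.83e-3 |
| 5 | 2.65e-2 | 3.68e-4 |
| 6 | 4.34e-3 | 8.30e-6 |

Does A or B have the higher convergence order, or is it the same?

Method A: p ≈ ln(4.34e-3/2.65e-2)/ln(2.65e-2/8.12e-2) ≈ 1.62.
Method B: p ≈ ln(8.30e-6/3.68e-4)/ln(3.68e-4/3.83e-3) ≈ 1.62.
Both orders ≈ 1.6 — effectively the same.

same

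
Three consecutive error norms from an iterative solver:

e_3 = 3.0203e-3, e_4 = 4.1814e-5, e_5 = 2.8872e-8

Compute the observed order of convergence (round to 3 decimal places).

p ≈ ln(e_5/e_4) / ln(e_4/e_3)
  = ln(2.8872e-8/4.1814e-5) / ln(4.1814e-5/3.0203e-3)
  = ln(0.000690486) / ln(0.0138443)
  = -7.278115 / -4.279882 ≈ 1.700541

1.701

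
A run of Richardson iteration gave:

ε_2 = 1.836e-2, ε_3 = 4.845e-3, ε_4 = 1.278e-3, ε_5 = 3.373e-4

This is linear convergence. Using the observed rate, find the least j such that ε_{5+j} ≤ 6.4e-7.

Rate ρ ≈ ε_5/ε_4 = 3.373e-4/1.278e-3 = 0.2639.
After j more steps, ε_{5+j} ≈ 3.373e-4·ρ^j; need ρ^j ≤ 6.4e-7/3.373e-4 = 0.00189742.
j ≥ ln(0.00189742)/ln(0.2639) = -6.2673/-1.33219 = 4.705.
So 5 more iterations are needed.

5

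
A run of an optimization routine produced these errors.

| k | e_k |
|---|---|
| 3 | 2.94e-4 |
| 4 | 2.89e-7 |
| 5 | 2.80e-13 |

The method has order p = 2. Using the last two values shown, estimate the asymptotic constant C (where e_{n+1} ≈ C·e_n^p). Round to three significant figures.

C ≈ e_5 / e_4^2
  = 2.80e-13 / (2.89e-7)^2
  = 2.80e-13 / 8.3521e-14 ≈ 3.3525

3.35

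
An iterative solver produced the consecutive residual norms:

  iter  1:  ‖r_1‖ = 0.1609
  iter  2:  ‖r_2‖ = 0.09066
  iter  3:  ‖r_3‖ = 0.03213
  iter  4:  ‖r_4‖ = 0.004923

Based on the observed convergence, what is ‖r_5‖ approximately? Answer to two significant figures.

First estimate the order: p ≈ ln(‖r_4‖/‖r_3‖) / ln(‖r_3‖/‖r_2‖) = ln(0.004923/0.03213)/ln(0.03213/0.09066) = ln(0.153221)/ln(0.354401) ≈ 1.8084.
Then ‖r_5‖ ≈ ‖r_4‖·(‖r_4‖/‖r_3‖)^p = 0.004923·(0.153221)^1.8084 = 0.004923·0.0336302 ≈ 0.0001656.

1.7e-4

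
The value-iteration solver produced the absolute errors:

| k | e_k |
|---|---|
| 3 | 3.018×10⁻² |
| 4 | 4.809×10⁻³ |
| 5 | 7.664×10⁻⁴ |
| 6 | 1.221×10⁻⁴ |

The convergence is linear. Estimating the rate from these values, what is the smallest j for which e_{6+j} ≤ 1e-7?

Rate ρ ≈ e_6/e_5 = 1.221×10⁻⁴/7.664×10⁻⁴ = 0.1593.
After j more steps, e_{6+j} ≈ 1.221×10⁻⁴·ρ^j; need ρ^j ≤ 1e-7/1.221×10⁻⁴ = 0.000819001.
j ≥ ln(0.000819001)/ln(0.1593) = -7.1074/-1.83697 = 3.869.
So 4 more iterations are needed.

4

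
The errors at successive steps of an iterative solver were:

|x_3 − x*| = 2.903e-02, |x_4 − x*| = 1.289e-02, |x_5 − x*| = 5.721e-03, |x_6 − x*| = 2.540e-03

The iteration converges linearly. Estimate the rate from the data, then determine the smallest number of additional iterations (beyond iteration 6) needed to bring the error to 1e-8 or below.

Rate ρ ≈ |x_6 − x*|/|x_5 − x*| = 2.540e-03/5.721e-03 = 0.4440.
After j more steps, |x_{6+j} − x*| ≈ 2.540e-03·ρ^j; need ρ^j ≤ 1e-8/2.540e-03 = 3.93701e-06.
j ≥ ln(3.93701e-06)/ln(0.4440) = -12.4451/-0.81193 = 15.328.
So 16 more iterations are needed.

16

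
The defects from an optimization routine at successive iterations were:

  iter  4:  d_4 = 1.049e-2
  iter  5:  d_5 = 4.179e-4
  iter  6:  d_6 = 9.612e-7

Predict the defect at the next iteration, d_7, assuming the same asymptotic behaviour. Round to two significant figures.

First estimate the order: p ≈ ln(d_6/d_5) / ln(d_5/d_4) = ln(9.612e-7/4.179e-4)/ln(4.179e-4/1.049e-2) = ln(0.00230007)/ln(0.0398379) ≈ 1.8849.
Then d_7 ≈ d_6·(d_6/d_5)^p = 9.612e-7·(0.00230007)^1.8849 = 9.612e-7·1.0645e-05 ≈ 1.023e-11.

1.0e-11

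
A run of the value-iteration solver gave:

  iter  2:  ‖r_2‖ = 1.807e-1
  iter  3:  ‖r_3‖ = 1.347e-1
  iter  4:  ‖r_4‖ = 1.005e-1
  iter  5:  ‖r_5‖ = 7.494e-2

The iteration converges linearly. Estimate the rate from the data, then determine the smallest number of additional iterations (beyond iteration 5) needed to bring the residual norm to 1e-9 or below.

62

Rate ρ ≈ ‖r_5‖/‖r_4‖ = 7.494e-2/1.005e-1 = 0.7457.
After j more steps, ‖r_{5+j}‖ ≈ 7.494e-2·ρ^j; need ρ^j ≤ 1e-9/7.494e-2 = 1.3344e-08.
j ≥ ln(1.3344e-08)/ln(0.7457) = -18.1322/-0.29343 = 61.794.
So 62 more iterations are needed.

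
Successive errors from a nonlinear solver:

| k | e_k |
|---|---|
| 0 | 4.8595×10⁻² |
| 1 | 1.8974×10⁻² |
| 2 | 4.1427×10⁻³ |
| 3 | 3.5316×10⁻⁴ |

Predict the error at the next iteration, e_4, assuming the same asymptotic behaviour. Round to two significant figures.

First estimate the order: p ≈ ln(e_3/e_2) / ln(e_2/e_1) = ln(3.5316×10⁻⁴/4.1427×10⁻³)/ln(4.1427×10⁻³/1.8974×10⁻²) = ln(0.0852488)/ln(0.218336) ≈ 1.6180.
Then e_4 ≈ e_3·(e_3/e_2)^p = 3.5316×10⁻⁴·(0.0852488)^1.6180 = 3.5316×10⁻⁴·0.0186146 ≈ 6.574e-06.

6.6e-6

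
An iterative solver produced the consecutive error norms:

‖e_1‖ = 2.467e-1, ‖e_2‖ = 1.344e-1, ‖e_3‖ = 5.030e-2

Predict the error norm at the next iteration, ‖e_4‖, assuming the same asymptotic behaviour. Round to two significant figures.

1.0e-2

First estimate the order: p ≈ ln(‖e_3‖/‖e_2‖) / ln(‖e_2‖/‖e_1‖) = ln(5.030e-2/1.344e-1)/ln(1.344e-1/2.467e-1) = ln(0.374256)/ln(0.544791) ≈ 1.6182.
Then ‖e_4‖ ≈ ‖e_3‖·(‖e_3‖/‖e_2‖)^p = 5.030e-2·(0.374256)^1.6182 = 5.030e-2·0.203846 ≈ 0.01025.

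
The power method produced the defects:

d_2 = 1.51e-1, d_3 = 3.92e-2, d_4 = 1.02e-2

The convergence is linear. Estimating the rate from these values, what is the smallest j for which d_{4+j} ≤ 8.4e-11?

Rate ρ ≈ d_4/d_3 = 1.02e-2/3.92e-2 = 0.2602.
After j more steps, d_{4+j} ≈ 1.02e-2·ρ^j; need ρ^j ≤ 8.4e-11/1.02e-2 = 8.23529e-09.
j ≥ ln(8.23529e-09)/ln(0.2602) = -18.6148/-1.34630 = 13.827.
So 14 more iterations are needed.

14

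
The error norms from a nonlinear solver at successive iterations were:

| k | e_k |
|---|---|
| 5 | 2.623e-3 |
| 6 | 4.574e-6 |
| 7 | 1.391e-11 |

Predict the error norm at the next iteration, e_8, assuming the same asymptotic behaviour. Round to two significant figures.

1.3e-22

First estimate the order: p ≈ ln(e_7/e_6) / ln(e_6/e_5) = ln(1.391e-11/4.574e-6)/ln(4.574e-6/2.623e-3) = ln(3.0411e-06)/ln(0.0017438) ≈ 2.0000.
Then e_8 ≈ e_7·(e_7/e_6)^p = 1.391e-11·(3.0411e-06)^2.0000 = 1.391e-11·9.24829e-12 ≈ 1.286e-22.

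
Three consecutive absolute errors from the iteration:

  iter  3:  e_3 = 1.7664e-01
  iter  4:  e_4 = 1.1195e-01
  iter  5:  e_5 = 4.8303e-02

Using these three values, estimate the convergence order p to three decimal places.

1.843

p ≈ ln(e_5/e_4) / ln(e_4/e_3)
  = ln(4.8303e-02/1.1195e-01) / ln(1.1195e-01/1.7664e-01)
  = ln(0.431469) / ln(0.633775)
  = -0.840560 / -0.456061 ≈ 1.843087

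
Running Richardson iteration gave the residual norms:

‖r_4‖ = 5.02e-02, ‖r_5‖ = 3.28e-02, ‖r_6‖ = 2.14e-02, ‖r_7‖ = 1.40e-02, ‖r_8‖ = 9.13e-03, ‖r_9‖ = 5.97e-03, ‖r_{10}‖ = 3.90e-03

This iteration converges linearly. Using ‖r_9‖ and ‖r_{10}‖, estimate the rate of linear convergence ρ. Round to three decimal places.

0.653

ρ ≈ ‖r_{10}‖/‖r_9‖ = 3.90e-03/5.97e-03 = 0.65327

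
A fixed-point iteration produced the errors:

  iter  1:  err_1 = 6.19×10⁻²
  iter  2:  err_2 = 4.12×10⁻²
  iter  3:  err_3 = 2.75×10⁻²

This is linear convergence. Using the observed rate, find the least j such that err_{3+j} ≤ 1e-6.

Rate ρ ≈ err_3/err_2 = 2.75×10⁻²/4.12×10⁻² = 0.6675.
After j more steps, err_{3+j} ≈ 2.75×10⁻²·ρ^j; need ρ^j ≤ 1e-6/2.75×10⁻² = 3.63636e-05.
j ≥ ln(3.63636e-05)/ln(0.6675) = -10.2219/-0.40422 = 25.288.
So 26 more iterations are needed.

26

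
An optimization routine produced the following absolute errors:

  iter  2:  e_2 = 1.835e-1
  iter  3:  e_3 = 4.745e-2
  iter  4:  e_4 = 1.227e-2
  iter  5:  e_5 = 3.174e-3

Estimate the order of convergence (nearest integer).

1

Consecutive ratios: e_5/e_4 = 3.174e-3/1.227e-2 = 0.25868, e_4/e_3 = 1.227e-2/4.745e-2 = 0.258588.
p ≈ ln(0.25868)/ln(0.258588) = -1.3522/-1.3525 ≈ 1.00.
So the convergence is linear (order 1).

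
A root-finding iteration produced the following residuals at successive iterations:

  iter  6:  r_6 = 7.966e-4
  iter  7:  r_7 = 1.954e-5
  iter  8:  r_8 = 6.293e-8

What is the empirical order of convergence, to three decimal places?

1.548

p ≈ ln(r_8/r_7) / ln(r_7/r_6)
  = ln(6.293e-8/1.954e-5) / ln(1.954e-5/7.966e-4)
  = ln(0.00322057) / ln(0.0245292)
  = -5.738197 / -3.707891 ≈ 1.547564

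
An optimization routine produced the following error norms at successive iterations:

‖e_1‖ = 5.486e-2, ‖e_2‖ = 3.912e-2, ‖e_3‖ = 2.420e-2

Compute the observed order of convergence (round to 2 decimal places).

p ≈ ln(‖e_3‖/‖e_2‖) / ln(‖e_2‖/‖e_1‖)
  = ln(2.420e-2/3.912e-2) / ln(3.912e-2/5.486e-2)
  = ln(0.618609) / ln(0.713088)
  = -0.48028 / -0.33815 ≈ 1.42032

1.42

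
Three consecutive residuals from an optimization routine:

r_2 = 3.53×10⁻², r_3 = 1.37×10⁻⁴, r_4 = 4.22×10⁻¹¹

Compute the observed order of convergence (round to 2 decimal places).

2.70

p ≈ ln(r_4/r_3) / ln(r_3/r_2)
  = ln(4.22×10⁻¹¹/1.37×10⁻⁴) / ln(1.37×10⁻⁴/3.53×10⁻²)
  = ln(3.08029e-07) / ln(0.00388102)
  = -14.99307 / -5.55166 ≈ 2.70065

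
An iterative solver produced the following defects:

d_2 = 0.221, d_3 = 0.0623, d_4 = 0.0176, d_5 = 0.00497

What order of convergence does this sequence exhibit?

Consecutive ratios: d_5/d_4 = 0.00497/0.0176 = 0.282386, d_4/d_3 = 0.0176/0.0623 = 0.282504.
p ≈ ln(0.282386)/ln(0.282504) = -1.2645/-1.2641 ≈ 1.00.
So the convergence is linear (order 1).

1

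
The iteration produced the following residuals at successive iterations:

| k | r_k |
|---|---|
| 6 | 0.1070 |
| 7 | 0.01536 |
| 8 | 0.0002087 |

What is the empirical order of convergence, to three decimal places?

p ≈ ln(r_8/r_7) / ln(r_7/r_6)
  = ln(0.0002087/0.01536) / ln(0.01536/0.1070)
  = ln(0.0135872) / ln(0.143551)
  = -4.298627 / -1.941065 ≈ 2.214571

2.215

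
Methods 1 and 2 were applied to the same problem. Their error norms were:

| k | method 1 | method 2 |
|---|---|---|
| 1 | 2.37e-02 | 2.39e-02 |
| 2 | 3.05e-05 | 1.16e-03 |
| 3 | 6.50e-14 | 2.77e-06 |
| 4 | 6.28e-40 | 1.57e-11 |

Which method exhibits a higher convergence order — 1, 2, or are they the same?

Method 1: p ≈ ln(6.28e-40/6.50e-14)/ln(6.50e-14/3.05e-05) ≈ 3.00.
Method 2: p ≈ ln(1.57e-11/2.77e-06)/ln(2.77e-06/1.16e-03) ≈ 2.00.
Method 1 has the higher order (≈3.0 vs ≈2.0).

1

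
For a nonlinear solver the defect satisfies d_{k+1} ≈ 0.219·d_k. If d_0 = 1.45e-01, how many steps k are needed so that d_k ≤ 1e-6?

8

After k steps, d_k ≈ 1.45e-01·0.219^k.
Need 0.219^k ≤ 1e-6/1.45e-01 = 6.89655e-06.
k ≥ ln(6.89655e-06)/ln(0.219) = -11.8845/-1.51868 = 7.826.
Smallest integer k = 8.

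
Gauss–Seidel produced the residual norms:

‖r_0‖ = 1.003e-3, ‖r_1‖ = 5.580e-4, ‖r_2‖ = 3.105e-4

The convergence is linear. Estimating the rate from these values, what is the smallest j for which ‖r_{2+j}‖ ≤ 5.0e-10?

23

Rate ρ ≈ ‖r_2‖/‖r_1‖ = 3.105e-4/5.580e-4 = 0.5565.
After j more steps, ‖r_{2+j}‖ ≈ 3.105e-4·ρ^j; need ρ^j ≤ 5.0e-10/3.105e-4 = 1.61031e-06.
j ≥ ln(1.61031e-06)/ln(0.5565) = -13.3391/-0.58609 = 22.759.
So 23 more iterations are needed.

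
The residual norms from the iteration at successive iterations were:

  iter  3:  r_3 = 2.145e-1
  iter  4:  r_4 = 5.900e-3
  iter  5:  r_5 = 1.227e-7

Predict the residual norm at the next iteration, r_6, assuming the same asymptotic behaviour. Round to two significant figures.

First estimate the order: p ≈ ln(r_5/r_4) / ln(r_4/r_3) = ln(1.227e-7/5.900e-3)/ln(5.900e-3/2.145e-1) = ln(2.07966e-05)/ln(0.0275058) ≈ 3.0002.
Then r_6 ≈ r_5·(r_5/r_4)^p = 1.227e-7·(2.07966e-05)^3.0002 = 1.227e-7·8.97513e-15 ≈ 1.101e-21.

1.1e-21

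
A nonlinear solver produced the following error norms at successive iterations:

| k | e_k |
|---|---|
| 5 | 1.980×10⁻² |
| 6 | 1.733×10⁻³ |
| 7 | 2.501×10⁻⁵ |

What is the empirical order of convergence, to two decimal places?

1.74

p ≈ ln(e_7/e_6) / ln(e_6/e_5)
  = ln(2.501×10⁻⁵/1.733×10⁻³) / ln(1.733×10⁻³/1.980×10⁻²)
  = ln(0.0144316) / ln(0.0875253)
  = -4.23834 / -2.43583 ≈ 1.74000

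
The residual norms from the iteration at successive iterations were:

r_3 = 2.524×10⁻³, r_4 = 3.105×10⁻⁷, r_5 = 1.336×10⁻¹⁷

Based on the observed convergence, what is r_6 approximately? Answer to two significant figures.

4.4e-45

First estimate the order: p ≈ ln(r_5/r_4) / ln(r_4/r_3) = ln(1.336×10⁻¹⁷/3.105×10⁻⁷)/ln(3.105×10⁻⁷/2.524×10⁻³) = ln(4.30274e-11)/ln(0.000123019) ≈ 2.6512.
Then r_6 ≈ r_5·(r_5/r_4)^p = 1.336×10⁻¹⁷·(4.30274e-11)^2.6512 = 1.336×10⁻¹⁷·3.2884e-28 ≈ 4.393e-45.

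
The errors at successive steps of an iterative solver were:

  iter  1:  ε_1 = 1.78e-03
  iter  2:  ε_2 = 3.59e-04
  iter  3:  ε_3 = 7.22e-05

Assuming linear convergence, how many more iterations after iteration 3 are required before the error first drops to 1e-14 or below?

Rate ρ ≈ ε_3/ε_2 = 7.22e-05/3.59e-04 = 0.2011.
After j more steps, ε_{3+j} ≈ 7.22e-05·ρ^j; need ρ^j ≤ 1e-14/7.22e-05 = 1.38504e-10.
j ≥ ln(1.38504e-10)/ln(0.2011) = -22.7001/-1.60395 = 14.153.
So 15 more iterations are needed.

15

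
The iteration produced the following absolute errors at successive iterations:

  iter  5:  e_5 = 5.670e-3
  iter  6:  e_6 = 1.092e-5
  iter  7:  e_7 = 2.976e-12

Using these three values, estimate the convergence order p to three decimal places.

p ≈ ln(e_7/e_6) / ln(e_6/e_5)
  = ln(2.976e-12/1.092e-5) / ln(1.092e-5/5.670e-3)
  = ln(2.72527e-07) / ln(0.00192593)
  = -15.115528 / -6.252346 ≈ 2.417577

2.418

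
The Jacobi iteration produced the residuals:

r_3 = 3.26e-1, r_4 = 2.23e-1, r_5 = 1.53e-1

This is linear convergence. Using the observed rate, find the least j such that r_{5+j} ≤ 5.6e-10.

52

Rate ρ ≈ r_5/r_4 = 1.53e-1/2.23e-1 = 0.6861.
After j more steps, r_{5+j} ≈ 1.53e-1·ρ^j; need ρ^j ≤ 5.6e-10/1.53e-1 = 3.66013e-09.
j ≥ ln(3.66013e-09)/ln(0.6861) = -19.4258/-0.37673 = 51.564.
So 52 more iterations are needed.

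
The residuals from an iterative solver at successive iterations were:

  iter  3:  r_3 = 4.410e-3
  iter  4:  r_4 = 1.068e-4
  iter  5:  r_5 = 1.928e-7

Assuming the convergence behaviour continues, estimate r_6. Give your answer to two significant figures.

4.2e-12

First estimate the order: p ≈ ln(r_5/r_4) / ln(r_4/r_3) = ln(1.928e-7/1.068e-4)/ln(1.068e-4/4.410e-3) = ln(0.00180524)/ln(0.0242177) ≈ 1.6978.
Then r_6 ≈ r_5·(r_5/r_4)^p = 1.928e-7·(0.00180524)^1.6978 = 1.928e-7·2.19859e-05 ≈ 4.239e-12.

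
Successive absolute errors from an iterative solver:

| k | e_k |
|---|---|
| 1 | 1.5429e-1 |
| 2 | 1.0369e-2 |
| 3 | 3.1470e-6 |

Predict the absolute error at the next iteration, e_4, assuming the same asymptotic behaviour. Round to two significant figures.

8.8e-17

First estimate the order: p ≈ ln(e_3/e_2) / ln(e_2/e_1) = ln(3.1470e-6/1.0369e-2)/ln(1.0369e-2/1.5429e-1) = ln(0.000303501)/ln(0.0672046) ≈ 3.0000.
Then e_4 ≈ e_3·(e_3/e_2)^p = 3.1470e-6·(0.000303501)^3.0000 = 3.1470e-6·2.79563e-11 ≈ 8.798e-17.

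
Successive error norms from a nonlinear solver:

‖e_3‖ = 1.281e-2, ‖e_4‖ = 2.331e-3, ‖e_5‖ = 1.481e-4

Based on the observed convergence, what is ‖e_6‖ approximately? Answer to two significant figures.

1.7e-6

First estimate the order: p ≈ ln(‖e_5‖/‖e_4‖) / ln(‖e_4‖/‖e_3‖) = ln(1.481e-4/2.331e-3)/ln(2.331e-3/1.281e-2) = ln(0.063535)/ln(0.181967) ≈ 1.6175.
Then ‖e_6‖ ≈ ‖e_5‖·(‖e_5‖/‖e_4‖)^p = 1.481e-4·(0.063535)^1.6175 = 1.481e-4·0.0115844 ≈ 1.716e-06.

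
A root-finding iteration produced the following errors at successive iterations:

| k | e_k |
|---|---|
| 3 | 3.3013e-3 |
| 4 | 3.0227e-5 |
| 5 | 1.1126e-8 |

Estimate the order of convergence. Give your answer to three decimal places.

p ≈ ln(e_5/e_4) / ln(e_4/e_3)
  = ln(1.1126e-8/3.0227e-5) / ln(3.0227e-5/3.3013e-3)
  = ln(0.000368082) / ln(0.00915609)
  = -7.907205 / -4.693336 ≈ 1.684773

1.685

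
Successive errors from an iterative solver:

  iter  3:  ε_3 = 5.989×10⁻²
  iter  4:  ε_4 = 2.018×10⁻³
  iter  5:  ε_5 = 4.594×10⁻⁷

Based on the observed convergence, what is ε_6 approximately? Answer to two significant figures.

4.5e-16

First estimate the order: p ≈ ln(ε_5/ε_4) / ln(ε_4/ε_3) = ln(4.594×10⁻⁷/2.018×10⁻³)/ln(2.018×10⁻³/5.989×10⁻²) = ln(0.000227651)/ln(0.0336951) ≈ 2.4740.
Then ε_6 ≈ ε_5·(ε_5/ε_4)^p = 4.594×10⁻⁷·(0.000227651)^2.4740 = 4.594×10⁻⁷·9.72489e-10 ≈ 4.468e-16.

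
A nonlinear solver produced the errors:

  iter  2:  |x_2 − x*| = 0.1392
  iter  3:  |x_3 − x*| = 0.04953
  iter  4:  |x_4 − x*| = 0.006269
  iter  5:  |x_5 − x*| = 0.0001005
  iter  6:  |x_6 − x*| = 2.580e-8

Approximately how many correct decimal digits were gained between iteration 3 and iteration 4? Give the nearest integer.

Digits gained ≈ log₁₀(|x_3 − x*|/|x_4 − x*|) = log₁₀(0.04953/0.006269) = log₁₀(7.90078) ≈ 0.898.

1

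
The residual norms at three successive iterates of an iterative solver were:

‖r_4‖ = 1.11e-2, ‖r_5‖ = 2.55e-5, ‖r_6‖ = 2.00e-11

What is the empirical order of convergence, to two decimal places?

p ≈ ln(‖r_6‖/‖r_5‖) / ln(‖r_5‖/‖r_4‖)
  = ln(2.00e-11/2.55e-5) / ln(2.55e-5/1.11e-2)
  = ln(7.84314e-07) / ln(0.0022973)
  = -14.05846 / -6.07602 ≈ 2.31376

2.31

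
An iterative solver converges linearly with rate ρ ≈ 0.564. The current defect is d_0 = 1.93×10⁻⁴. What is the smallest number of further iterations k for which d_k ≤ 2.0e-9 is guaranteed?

21

After k steps, d_k ≈ 1.93×10⁻⁴·0.564^k.
Need 0.564^k ≤ 2.0e-9/1.93×10⁻⁴ = 1.03627e-05.
k ≥ ln(1.03627e-05)/ln(0.564) = -11.4773/-0.57270 = 20.041.
Smallest integer k = 21.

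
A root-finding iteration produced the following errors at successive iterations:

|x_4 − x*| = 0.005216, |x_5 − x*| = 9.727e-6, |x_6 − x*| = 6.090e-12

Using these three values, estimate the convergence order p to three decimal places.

p ≈ ln(|x_6 − x*|/|x_5 − x*|) / ln(|x_5 − x*|/|x_4 − x*|)
  = ln(6.090e-12/9.727e-6) / ln(9.727e-6/0.005216)
  = ln(6.26092e-07) / ln(0.00186484)
  = -14.283769 / -6.284580 ≈ 2.272828

2.273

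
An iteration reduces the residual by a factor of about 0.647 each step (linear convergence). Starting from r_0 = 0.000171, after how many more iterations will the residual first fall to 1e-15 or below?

After k steps, r_k ≈ 0.000171·0.647^k.
Need 0.647^k ≤ 1e-15/0.000171 = 5.84795e-12.
k ≥ ln(5.84795e-12)/ln(0.647) = -25.8649/-0.43541 = 59.404.
Smallest integer k = 60.

60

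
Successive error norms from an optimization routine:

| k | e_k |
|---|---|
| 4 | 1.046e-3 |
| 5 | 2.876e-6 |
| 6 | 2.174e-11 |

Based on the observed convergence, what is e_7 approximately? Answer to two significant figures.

First estimate the order: p ≈ ln(e_6/e_5) / ln(e_5/e_4) = ln(2.174e-11/2.876e-6)/ln(2.876e-6/1.046e-3) = ln(7.55911e-06)/ln(0.00274952) ≈ 2.0000.
Then e_7 ≈ e_6·(e_6/e_5)^p = 2.174e-11·(7.55911e-06)^2.0000 = 2.174e-11·5.71401e-11 ≈ 1.242e-21.

1.2e-21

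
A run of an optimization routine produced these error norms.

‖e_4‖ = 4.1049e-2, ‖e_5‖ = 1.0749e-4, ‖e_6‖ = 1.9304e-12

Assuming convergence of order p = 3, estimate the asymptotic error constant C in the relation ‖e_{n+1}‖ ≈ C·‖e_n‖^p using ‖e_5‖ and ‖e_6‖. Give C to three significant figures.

1.55

C ≈ ‖e_6‖ / ‖e_5‖^3
  = 1.9304e-12 / (1.0749e-4)^3
  = 1.9304e-12 / 1.24195e-12 ≈ 1.5543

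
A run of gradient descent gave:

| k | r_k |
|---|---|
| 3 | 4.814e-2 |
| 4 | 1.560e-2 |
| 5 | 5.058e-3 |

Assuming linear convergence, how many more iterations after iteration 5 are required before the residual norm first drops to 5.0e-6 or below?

Rate ρ ≈ r_5/r_4 = 5.058e-3/1.560e-2 = 0.3242.
After j more steps, r_{5+j} ≈ 5.058e-3·ρ^j; need ρ^j ≤ 5.0e-6/5.058e-3 = 0.000988533.
j ≥ ln(0.000988533)/ln(0.3242) = -6.9193/-1.12639 = 6.143.
So 7 more iterations are needed.

7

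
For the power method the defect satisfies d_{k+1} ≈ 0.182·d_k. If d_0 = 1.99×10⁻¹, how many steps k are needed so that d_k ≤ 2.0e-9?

After k steps, d_k ≈ 1.99×10⁻¹·0.182^k.
Need 0.182^k ≤ 2.0e-9/1.99×10⁻¹ = 1.00503e-08.
k ≥ ln(1.00503e-08)/ln(0.182) = -18.4157/-1.70375 = 10.809.
Smallest integer k = 11.

11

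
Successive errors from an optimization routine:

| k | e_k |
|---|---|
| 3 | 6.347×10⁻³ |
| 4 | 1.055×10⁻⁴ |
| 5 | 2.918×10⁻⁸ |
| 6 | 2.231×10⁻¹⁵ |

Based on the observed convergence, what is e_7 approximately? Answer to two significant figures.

First estimate the order: p ≈ ln(e_6/e_5) / ln(e_5/e_4) = ln(2.231×10⁻¹⁵/2.918×10⁻⁸)/ln(2.918×10⁻⁸/1.055×10⁻⁴) = ln(7.64565e-08)/ln(0.000276588) ≈ 2.0001.
Then e_7 ≈ e_6·(e_6/e_5)^p = 2.231×10⁻¹⁵·(7.64565e-08)^2.0001 = 2.231×10⁻¹⁵·5.83603e-15 ≈ 1.302e-29.

1.3e-29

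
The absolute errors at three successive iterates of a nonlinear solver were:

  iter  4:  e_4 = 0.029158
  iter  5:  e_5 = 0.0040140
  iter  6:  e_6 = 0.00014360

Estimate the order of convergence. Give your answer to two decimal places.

1.68

p ≈ ln(e_6/e_5) / ln(e_5/e_4)
  = ln(0.00014360/0.0040140) / ln(0.0040140/0.029158)
  = ln(0.0357748) / ln(0.137664)
  = -3.33051 / -1.98294 ≈ 1.67958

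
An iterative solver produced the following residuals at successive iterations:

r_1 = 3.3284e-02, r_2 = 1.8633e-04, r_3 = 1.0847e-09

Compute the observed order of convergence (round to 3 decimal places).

2.325

p ≈ ln(r_3/r_2) / ln(r_2/r_1)
  = ln(1.0847e-09/1.8633e-04) / ln(1.8633e-04/3.3284e-02)
  = ln(5.82139e-06) / ln(0.00559819)
  = -12.053971 / -5.185312 ≈ 2.324638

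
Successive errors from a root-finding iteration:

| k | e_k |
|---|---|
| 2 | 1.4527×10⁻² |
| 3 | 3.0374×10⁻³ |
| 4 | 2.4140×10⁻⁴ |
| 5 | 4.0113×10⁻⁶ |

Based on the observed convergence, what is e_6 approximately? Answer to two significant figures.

5.3e-9

First estimate the order: p ≈ ln(e_5/e_4) / ln(e_4/e_3) = ln(4.0113×10⁻⁶/2.4140×10⁻⁴)/ln(2.4140×10⁻⁴/3.0374×10⁻³) = ln(0.0166168)/ln(0.0794759) ≈ 1.6180.
Then e_6 ≈ e_5·(e_5/e_4)^p = 4.0113×10⁻⁶·(0.0166168)^1.6180 = 4.0113×10⁻⁶·0.00132083 ≈ 5.298e-09.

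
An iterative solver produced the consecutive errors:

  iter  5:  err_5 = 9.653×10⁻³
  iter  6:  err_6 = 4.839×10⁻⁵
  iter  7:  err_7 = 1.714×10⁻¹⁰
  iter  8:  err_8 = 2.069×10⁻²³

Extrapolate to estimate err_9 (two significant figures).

First estimate the order: p ≈ ln(err_8/err_7) / ln(err_7/err_6) = ln(2.069×10⁻²³/1.714×10⁻¹⁰)/ln(1.714×10⁻¹⁰/4.839×10⁻⁵) = ln(1.20712e-13)/ln(3.54205e-06) ≈ 2.3700.
Then err_9 ≈ err_8·(err_8/err_7)^p = 2.069×10⁻²³·(1.20712e-13)^2.3700 = 2.069×10⁻²³·2.41963e-31 ≈ 5.006e-54.

5.0e-54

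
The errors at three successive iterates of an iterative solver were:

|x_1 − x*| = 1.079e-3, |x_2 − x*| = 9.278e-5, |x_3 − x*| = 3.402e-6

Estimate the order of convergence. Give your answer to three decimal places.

p ≈ ln(|x_3 − x*|/|x_2 − x*|) / ln(|x_2 − x*|/|x_1 − x*|)
  = ln(3.402e-6/9.278e-5) / ln(9.278e-5/1.079e-3)
  = ln(0.0366674) / ln(0.085987)
  = -3.305867 / -2.453559 ≈ 1.347376

1.347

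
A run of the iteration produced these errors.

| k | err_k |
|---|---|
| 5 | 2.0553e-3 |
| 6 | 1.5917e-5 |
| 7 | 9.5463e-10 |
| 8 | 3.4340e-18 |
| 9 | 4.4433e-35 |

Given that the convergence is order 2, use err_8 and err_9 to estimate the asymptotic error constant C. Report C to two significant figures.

C ≈ err_9 / err_8^2
  = 4.4433e-35 / (3.4340e-18)^2
  = 4.4433e-35 / 1.17924e-35 ≈ 3.7679

3.8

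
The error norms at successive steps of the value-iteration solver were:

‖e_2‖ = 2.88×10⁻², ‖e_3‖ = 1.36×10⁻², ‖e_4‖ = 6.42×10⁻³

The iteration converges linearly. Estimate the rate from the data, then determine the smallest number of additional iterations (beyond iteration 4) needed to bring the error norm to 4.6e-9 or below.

Rate ρ ≈ ‖e_4‖/‖e_3‖ = 6.42×10⁻³/1.36×10⁻² = 0.4721.
After j more steps, ‖e_{4+j}‖ ≈ 6.42×10⁻³·ρ^j; need ρ^j ≤ 4.6e-9/6.42×10⁻³ = 7.16511e-07.
j ≥ ln(7.16511e-07)/ln(0.4721) = -14.1489/-0.75056 = 18.851.
So 19 more iterations are needed.

19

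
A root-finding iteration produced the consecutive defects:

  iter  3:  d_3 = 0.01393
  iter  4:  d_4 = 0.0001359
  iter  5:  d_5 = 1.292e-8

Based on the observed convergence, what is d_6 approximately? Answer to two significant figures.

First estimate the order: p ≈ ln(d_5/d_4) / ln(d_4/d_3) = ln(1.292e-8/0.0001359)/ln(0.0001359/0.01393) = ln(9.50699e-05)/ln(0.00975592) ≈ 2.0002.
Then d_6 ≈ d_5·(d_5/d_4)^p = 1.292e-8·(9.50699e-05)^2.0002 = 1.292e-8·9.02156e-09 ≈ 1.166e-16.

1.2e-16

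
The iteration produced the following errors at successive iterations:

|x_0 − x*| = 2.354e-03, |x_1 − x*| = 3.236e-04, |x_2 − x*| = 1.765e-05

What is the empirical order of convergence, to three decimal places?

1.466

p ≈ ln(|x_2 − x*|/|x_1 − x*|) / ln(|x_1 − x*|/|x_0 − x*|)
  = ln(1.765e-05/3.236e-04) / ln(3.236e-04/2.354e-03)
  = ln(0.0545426) / ln(0.137468)
  = -2.908773 / -1.984364 ≈ 1.465846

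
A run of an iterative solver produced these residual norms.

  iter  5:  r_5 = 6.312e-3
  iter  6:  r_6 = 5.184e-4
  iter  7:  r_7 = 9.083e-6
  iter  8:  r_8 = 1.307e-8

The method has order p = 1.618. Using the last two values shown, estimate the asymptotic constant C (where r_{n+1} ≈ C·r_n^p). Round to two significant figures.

1.9

C ≈ r_8 / r_7^1.618
  = 1.307e-8 / (9.083e-6)^1.618
  = 1.307e-8 / 6.95689e-09 ≈ 1.8787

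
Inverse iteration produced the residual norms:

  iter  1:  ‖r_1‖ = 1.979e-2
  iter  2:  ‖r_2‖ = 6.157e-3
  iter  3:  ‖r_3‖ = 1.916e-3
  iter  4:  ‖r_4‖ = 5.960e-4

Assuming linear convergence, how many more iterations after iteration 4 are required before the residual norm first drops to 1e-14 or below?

22

Rate ρ ≈ ‖r_4‖/‖r_3‖ = 5.960e-4/1.916e-3 = 0.3111.
After j more steps, ‖r_{4+j}‖ ≈ 5.960e-4·ρ^j; need ρ^j ≤ 1e-14/5.960e-4 = 1.67785e-11.
j ≥ ln(1.67785e-11)/ln(0.3111) = -24.8109/-1.16764 = 21.249.
So 22 more iterations are needed.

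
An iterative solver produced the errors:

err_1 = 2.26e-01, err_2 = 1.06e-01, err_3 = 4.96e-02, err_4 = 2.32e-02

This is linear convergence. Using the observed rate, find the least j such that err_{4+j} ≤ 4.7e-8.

Rate ρ ≈ err_4/err_3 = 2.32e-02/4.96e-02 = 0.4677.
After j more steps, err_{4+j} ≈ 2.32e-02·ρ^j; need ρ^j ≤ 4.7e-8/2.32e-02 = 2.02586e-06.
j ≥ ln(2.02586e-06)/ln(0.4677) = -13.1095/-0.75993 = 17.251.
So 18 more iterations are needed.

18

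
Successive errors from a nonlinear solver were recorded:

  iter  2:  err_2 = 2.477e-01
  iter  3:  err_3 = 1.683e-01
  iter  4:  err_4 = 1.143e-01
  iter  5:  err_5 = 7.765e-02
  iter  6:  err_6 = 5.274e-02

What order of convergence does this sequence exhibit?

Consecutive ratios: err_6/err_5 = 5.274e-02/7.765e-02 = 0.679202, err_5/err_4 = 7.765e-02/1.143e-01 = 0.679353.
p ≈ ln(0.679202)/ln(0.679353) = -0.3868/-0.3866 ≈ 1.00.
So the convergence is linear (order 1).

1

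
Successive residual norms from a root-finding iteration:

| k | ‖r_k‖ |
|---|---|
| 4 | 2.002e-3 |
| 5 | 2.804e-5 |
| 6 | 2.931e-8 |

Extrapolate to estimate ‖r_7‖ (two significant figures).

First estimate the order: p ≈ ln(‖r_6‖/‖r_5‖) / ln(‖r_5‖/‖r_4‖) = ln(2.931e-8/2.804e-5)/ln(2.804e-5/2.002e-3) = ln(0.00104529)/ln(0.014006) ≈ 1.6080.
Then ‖r_7‖ ≈ ‖r_6‖·(‖r_6‖/‖r_5‖)^p = 2.931e-8·(0.00104529)^1.6080 = 2.931e-8·1.6104e-05 ≈ 4.72e-13.

4.7e-13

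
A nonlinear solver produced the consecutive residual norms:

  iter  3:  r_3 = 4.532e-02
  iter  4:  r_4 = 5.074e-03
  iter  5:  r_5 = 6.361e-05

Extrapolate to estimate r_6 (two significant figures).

1.0e-8

First estimate the order: p ≈ ln(r_5/r_4) / ln(r_4/r_3) = ln(6.361e-05/5.074e-03)/ln(5.074e-03/4.532e-02) = ln(0.0125365)/ln(0.111959) ≈ 1.9999.
Then r_6 ≈ r_5·(r_5/r_4)^p = 6.361e-05·(0.0125365)^1.9999 = 6.361e-05·0.000157233 ≈ 1e-08.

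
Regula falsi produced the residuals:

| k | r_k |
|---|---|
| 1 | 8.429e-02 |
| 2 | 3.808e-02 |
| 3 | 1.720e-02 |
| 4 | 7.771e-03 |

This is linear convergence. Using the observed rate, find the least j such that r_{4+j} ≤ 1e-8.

Rate ρ ≈ r_4/r_3 = 7.771e-03/1.720e-02 = 0.4518.
After j more steps, r_{4+j} ≈ 7.771e-03·ρ^j; need ρ^j ≤ 1e-8/7.771e-03 = 1.28684e-06.
j ≥ ln(1.28684e-06)/ln(0.4518) = -13.5633/-0.79452 = 17.071.
So 18 more iterations are needed.

18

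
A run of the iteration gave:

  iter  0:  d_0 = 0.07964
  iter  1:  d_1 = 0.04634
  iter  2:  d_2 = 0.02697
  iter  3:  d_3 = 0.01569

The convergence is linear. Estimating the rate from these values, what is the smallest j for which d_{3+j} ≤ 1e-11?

40

Rate ρ ≈ d_3/d_2 = 0.01569/0.02697 = 0.5818.
After j more steps, d_{3+j} ≈ 0.01569·ρ^j; need ρ^j ≤ 1e-11/0.01569 = 6.37349e-10.
j ≥ ln(6.37349e-10)/ln(0.5818) = -21.1737/-0.54163 = 39.093.
So 40 more iterations are needed.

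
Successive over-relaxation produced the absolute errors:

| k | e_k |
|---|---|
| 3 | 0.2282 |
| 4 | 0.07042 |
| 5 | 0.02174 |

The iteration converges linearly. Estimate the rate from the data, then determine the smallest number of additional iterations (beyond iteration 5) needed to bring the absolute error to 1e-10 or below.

17

Rate ρ ≈ e_5/e_4 = 0.02174/0.07042 = 0.3087.
After j more steps, e_{5+j} ≈ 0.02174·ρ^j; need ρ^j ≤ 1e-10/0.02174 = 4.59982e-09.
j ≥ ln(4.59982e-09)/ln(0.3087) = -19.1972/-1.17539 = 16.333.
So 17 more iterations are needed.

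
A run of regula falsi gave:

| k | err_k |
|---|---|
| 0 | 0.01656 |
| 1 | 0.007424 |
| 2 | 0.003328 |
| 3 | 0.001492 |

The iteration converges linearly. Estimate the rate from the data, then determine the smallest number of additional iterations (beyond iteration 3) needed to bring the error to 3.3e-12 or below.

25

Rate ρ ≈ err_3/err_2 = 0.001492/0.003328 = 0.4483.
After j more steps, err_{3+j} ≈ 0.001492·ρ^j; need ρ^j ≤ 3.3e-12/0.001492 = 2.2118e-09.
j ≥ ln(2.2118e-09)/ln(0.4483) = -19.9295/-0.80229 = 24.841.
So 25 more iterations are needed.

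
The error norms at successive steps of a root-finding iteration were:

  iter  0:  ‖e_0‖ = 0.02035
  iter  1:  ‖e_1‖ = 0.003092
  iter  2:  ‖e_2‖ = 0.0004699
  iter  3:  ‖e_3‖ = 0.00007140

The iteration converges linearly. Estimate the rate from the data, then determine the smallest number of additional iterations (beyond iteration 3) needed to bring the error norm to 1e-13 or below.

11

Rate ρ ≈ ‖e_3‖/‖e_2‖ = 0.00007140/0.0004699 = 0.1519.
After j more steps, ‖e_{3+j}‖ ≈ 0.00007140·ρ^j; need ρ^j ≤ 1e-13/0.00007140 = 1.40056e-09.
j ≥ ln(1.40056e-09)/ln(0.1519) = -20.3864/-1.88453 = 10.818.
So 11 more iterations are needed.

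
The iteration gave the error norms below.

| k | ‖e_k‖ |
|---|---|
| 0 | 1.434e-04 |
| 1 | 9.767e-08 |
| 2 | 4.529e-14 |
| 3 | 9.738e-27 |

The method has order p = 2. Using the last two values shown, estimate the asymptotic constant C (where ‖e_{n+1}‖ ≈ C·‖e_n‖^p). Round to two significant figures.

4.7

C ≈ ‖e_3‖ / ‖e_2‖^2
  = 9.738e-27 / (4.529e-14)^2
  = 9.738e-27 / 2.05118e-27 ≈ 4.7475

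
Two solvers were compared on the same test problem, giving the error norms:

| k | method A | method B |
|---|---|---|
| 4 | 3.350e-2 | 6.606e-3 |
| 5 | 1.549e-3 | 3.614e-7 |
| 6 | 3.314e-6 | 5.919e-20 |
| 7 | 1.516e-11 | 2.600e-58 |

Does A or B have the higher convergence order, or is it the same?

B

Method A: p ≈ ln(1.516e-11/3.314e-6)/ln(3.314e-6/1.549e-3) ≈ 2.00.
Method B: p ≈ ln(2.600e-58/5.919e-20)/ln(5.919e-20/3.614e-7) ≈ 3.00.
Method B has the higher order (≈3.0 vs ≈2.0).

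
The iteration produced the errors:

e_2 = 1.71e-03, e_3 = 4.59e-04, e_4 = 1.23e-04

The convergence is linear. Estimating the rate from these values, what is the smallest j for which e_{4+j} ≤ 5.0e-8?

6

Rate ρ ≈ e_4/e_3 = 1.23e-04/4.59e-04 = 0.2680.
After j more steps, e_{4+j} ≈ 1.23e-04·ρ^j; need ρ^j ≤ 5.0e-8/1.23e-04 = 0.000406504.
j ≥ ln(0.000406504)/ln(0.2680) = -7.8079/-1.31677 = 5.930.
So 6 more iterations are needed.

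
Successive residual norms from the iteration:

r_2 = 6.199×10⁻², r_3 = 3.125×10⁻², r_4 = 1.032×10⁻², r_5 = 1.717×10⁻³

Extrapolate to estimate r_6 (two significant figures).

First estimate the order: p ≈ ln(r_5/r_4) / ln(r_4/r_3) = ln(1.717×10⁻³/1.032×10⁻²)/ln(1.032×10⁻²/3.125×10⁻²) = ln(0.166376)/ln(0.33024) ≈ 1.6188.
Then r_6 ≈ r_5·(r_5/r_4)^p = 1.717×10⁻³·(0.166376)^1.6188 = 1.717×10⁻³·0.0548405 ≈ 9.416e-05.

9.4e-5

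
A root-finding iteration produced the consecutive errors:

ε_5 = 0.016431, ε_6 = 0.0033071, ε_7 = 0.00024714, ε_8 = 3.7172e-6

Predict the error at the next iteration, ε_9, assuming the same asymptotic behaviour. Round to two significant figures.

4.2e-9

First estimate the order: p ≈ ln(ε_8/ε_7) / ln(ε_7/ε_6) = ln(3.7172e-6/0.00024714)/ln(0.00024714/0.0033071) = ln(0.0150409)/ln(0.0747301) ≈ 1.6180.
Then ε_9 ≈ ε_8·(ε_8/ε_7)^p = 3.7172e-6·(0.0150409)^1.6180 = 3.7172e-6·0.00112416 ≈ 4.179e-09.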